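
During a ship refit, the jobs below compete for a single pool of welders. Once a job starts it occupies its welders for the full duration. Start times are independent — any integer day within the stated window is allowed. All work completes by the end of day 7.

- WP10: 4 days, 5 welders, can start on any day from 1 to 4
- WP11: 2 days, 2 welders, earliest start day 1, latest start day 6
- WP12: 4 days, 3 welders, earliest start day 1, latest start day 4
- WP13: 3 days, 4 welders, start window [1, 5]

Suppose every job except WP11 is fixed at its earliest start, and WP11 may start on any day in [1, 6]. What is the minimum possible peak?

12

WP11@1: d1:14  d2:14  d3:12  d4:8  d5:0  d6:0  d7:0 → peak 14
WP11@2: d1:12  d2:14  d3:14  d4:8  d5:0  d6:0  d7:0 → peak 14
WP11@3: d1:12  d2:12  d3:14  d4:10  d5:0  d6:0  d7:0 → peak 14
WP11@4: d1:12  d2:12  d3:12  d4:10  d5:2  d6:0  d7:0 → peak 12
WP11@5: d1:12  d2:12  d3:12  d4:8  d5:2  d6:2  d7:0 → peak 12
WP11@6: d1:12  d2:12  d3:12  d4:8  d5:0  d6:2  d7:2 → peak 12
Best is WP11@4, peak 12.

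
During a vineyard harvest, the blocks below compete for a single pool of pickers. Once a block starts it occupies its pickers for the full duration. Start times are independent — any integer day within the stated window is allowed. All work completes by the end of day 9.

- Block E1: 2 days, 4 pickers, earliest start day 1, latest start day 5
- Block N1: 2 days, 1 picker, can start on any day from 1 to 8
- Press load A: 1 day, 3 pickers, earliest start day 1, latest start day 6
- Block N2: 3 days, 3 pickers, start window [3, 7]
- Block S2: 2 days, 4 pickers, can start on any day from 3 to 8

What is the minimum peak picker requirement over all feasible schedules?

4

Early-start (Block E1@1, Block N1@1, Press load A@1, Block N2@3, Block S2@3) gives peak 8: d1:8  d2:5  d3:7  d4:7  d5:3  d6:0  d7:0  d8:0  d9:0.
Shift Block N1→3, Press load A→3, Block N2→4, Block S2→7.
Schedule Block E1@1, Block N1@3, Press load A@3, Block N2@4, Block S2@7: d1:4  d2:4  d3:4  d4:4  d5:3  d6:3  d7:4  d8:4  d9:0 — peak 4.
Total picker-days = 30 over 9 days ⇒ peak ≥ ⌈30/9⌉ = 4, so 4 is optimal.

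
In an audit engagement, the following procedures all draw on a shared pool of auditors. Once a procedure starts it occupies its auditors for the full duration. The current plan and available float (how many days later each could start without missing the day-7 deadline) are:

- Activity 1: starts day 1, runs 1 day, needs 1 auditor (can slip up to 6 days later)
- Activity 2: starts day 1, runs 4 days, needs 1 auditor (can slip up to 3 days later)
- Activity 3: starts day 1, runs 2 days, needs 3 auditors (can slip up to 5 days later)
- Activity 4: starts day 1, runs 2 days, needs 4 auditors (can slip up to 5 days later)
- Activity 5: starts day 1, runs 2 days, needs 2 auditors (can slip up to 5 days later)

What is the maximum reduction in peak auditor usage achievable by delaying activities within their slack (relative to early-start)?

7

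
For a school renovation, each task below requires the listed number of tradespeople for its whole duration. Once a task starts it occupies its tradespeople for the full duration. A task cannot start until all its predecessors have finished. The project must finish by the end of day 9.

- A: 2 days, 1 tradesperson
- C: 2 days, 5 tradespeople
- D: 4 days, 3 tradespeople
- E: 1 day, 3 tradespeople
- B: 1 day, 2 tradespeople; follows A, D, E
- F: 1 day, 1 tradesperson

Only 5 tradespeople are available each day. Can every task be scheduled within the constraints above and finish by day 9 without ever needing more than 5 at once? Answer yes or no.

Schedule A@1, C@3, D@5, E@1, B@9, F@1: d1:5  d2:1  d3:5  d4:5  d5:3  d6:3  d7:3  d8:3  d9:2 — peak 5 ≤ 5.

yes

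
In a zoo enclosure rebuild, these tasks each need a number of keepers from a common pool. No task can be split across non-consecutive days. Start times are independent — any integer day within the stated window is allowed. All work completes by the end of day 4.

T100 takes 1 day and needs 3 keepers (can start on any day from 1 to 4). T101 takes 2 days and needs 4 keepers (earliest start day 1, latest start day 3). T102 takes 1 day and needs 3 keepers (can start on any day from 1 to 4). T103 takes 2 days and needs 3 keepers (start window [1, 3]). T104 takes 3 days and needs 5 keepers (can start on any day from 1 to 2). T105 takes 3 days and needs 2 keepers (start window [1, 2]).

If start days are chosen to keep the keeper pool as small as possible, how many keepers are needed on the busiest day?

11

Early-start (T100@1, T101@1, T102@1, T103@1, T104@1, T105@1) gives peak 20: d1:20  d2:14  d3:7  d4:0.
Shift T103→3, T104→2, T105→2.
Schedule T100@1, T101@1, T102@1, T103@3, T104@2, T105@2: d1:10  d2:11  d3:10  d4:10 — peak 11.
Total keeper-days = 41 over 4 days ⇒ peak ≥ ⌈41/4⌉ = 11, so 11 is optimal.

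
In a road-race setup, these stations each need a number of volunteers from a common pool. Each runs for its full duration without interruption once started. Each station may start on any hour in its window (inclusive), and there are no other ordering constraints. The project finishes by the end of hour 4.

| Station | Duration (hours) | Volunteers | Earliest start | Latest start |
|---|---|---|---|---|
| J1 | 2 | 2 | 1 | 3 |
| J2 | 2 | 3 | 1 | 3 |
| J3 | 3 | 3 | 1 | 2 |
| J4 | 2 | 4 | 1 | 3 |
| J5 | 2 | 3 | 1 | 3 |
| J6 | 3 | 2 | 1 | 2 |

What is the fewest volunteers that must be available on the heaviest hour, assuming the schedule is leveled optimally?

Early-start (J1@1, J2@1, J3@1, J4@1, J5@1, J6@1) gives peak 17: h1:17  h2:17  h3:5  h4:0.
Shift J2→3, J5→3.
Schedule J1@1, J2@3, J3@1, J4@1, J5@3, J6@1: h1:11  h2:11  h3:11  h4:6 — peak 11.

11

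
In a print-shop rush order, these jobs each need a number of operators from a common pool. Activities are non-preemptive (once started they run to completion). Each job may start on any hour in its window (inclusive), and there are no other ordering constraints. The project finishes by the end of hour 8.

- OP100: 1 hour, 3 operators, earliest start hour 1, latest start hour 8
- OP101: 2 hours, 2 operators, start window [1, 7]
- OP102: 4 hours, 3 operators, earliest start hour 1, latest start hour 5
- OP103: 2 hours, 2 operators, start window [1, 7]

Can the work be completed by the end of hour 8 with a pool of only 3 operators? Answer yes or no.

The minimum achievable peak is 4; 3 < 4, so no feasible schedule stays within the cap.

no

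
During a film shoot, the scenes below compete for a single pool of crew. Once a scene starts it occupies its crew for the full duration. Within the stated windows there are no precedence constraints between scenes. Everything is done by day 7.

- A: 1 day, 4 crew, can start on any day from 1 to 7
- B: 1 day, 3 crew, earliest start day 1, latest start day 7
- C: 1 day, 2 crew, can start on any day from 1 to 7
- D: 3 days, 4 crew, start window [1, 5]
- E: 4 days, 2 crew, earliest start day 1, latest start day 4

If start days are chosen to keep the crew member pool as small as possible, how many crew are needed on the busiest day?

6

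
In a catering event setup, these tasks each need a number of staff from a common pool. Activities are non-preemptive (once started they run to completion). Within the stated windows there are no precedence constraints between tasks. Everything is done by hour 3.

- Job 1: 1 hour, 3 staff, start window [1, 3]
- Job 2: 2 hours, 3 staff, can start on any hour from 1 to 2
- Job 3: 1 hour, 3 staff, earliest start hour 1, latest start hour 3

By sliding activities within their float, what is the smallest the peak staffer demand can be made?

6

Early-start (Job 1@1, Job 2@1, Job 3@1) gives peak 9: h1:9  h2:3  h3:0.
Shift Job 3→2.
Schedule Job 1@1, Job 2@1, Job 3@2: h1:6  h2:6  h3:0 — peak 6.
No arrangement of the 18 feasible schedules does better.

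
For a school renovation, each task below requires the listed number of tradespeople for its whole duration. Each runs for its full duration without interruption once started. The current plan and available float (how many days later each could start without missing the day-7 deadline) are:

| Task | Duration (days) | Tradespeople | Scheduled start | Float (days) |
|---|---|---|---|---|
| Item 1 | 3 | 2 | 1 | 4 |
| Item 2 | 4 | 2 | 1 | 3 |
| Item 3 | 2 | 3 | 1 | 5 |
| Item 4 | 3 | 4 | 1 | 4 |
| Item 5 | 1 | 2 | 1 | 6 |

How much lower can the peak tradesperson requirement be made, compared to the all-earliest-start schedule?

Early-start peak: d1:13  d2:11  d3:8  d4:2  d5:0  d6:0  d7:0 ⇒ 13.
Leveled (Item 1@1, Item 2@3, Item 3@1, Item 4@4, Item 5@3): d1:5  d2:5  d3:6  d4:6  d5:6  d6:6  d7:0 ⇒ 6.
Reduction 13 − 6 = 7.

7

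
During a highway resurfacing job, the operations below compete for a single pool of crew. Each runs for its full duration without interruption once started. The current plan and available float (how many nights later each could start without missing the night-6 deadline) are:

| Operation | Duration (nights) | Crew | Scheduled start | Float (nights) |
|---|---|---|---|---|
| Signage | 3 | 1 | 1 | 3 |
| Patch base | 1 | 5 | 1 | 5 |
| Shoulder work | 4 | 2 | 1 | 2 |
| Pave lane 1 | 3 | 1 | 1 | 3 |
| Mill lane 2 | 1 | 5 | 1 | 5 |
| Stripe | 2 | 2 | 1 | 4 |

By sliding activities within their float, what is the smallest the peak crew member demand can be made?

Early-start (Signage@1, Patch base@1, Shoulder work@1, Pave lane 1@1, Mill lane 2@1, Stripe@1) gives peak 16: n1:16  n2:6  n3:4  n4:2  n5:0  n6:0.
Shift Shoulder work→2, Pave lane 1→2, Mill lane 2→6, Stripe→2.
Schedule Signage@1, Patch base@1, Shoulder work@2, Pave lane 1@2, Mill lane 2@6, Stripe@2: n1:6  n2:6  n3:6  n4:3  n5:2  n6:5 — peak 6.

6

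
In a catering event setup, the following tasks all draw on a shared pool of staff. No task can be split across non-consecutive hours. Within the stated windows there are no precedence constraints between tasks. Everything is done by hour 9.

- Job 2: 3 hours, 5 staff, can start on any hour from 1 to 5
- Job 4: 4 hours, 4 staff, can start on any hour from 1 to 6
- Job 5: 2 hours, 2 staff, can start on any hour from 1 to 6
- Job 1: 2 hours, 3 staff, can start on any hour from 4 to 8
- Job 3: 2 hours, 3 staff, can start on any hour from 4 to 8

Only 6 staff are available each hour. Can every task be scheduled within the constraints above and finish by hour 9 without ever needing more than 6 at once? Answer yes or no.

Schedule Job 2@1, Job 4@4, Job 5@4, Job 1@8, Job 3@8: h1:5  h2:5  h3:5  h4:6  h5:6  h6:4  h7:4  h8:6  h9:6 — peak 6 ≤ 6.

yes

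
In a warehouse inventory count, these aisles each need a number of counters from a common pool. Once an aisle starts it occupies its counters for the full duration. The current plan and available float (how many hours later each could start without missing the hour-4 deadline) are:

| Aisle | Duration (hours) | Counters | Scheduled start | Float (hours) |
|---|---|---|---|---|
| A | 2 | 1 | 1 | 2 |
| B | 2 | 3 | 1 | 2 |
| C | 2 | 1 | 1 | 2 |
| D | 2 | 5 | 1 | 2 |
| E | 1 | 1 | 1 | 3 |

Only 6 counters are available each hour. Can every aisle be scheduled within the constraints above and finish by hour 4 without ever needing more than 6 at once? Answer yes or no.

yes

Schedule A@1, B@1, C@1, D@3, E@1: h1:6  h2:5  h3:5  h4:5 — peak 6 ≤ 6.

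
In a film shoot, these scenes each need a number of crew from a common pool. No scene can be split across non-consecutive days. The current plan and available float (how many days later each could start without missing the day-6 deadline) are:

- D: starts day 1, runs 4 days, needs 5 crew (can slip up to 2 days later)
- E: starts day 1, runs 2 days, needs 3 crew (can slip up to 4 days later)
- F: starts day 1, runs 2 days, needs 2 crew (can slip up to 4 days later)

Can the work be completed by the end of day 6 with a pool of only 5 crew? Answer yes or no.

yes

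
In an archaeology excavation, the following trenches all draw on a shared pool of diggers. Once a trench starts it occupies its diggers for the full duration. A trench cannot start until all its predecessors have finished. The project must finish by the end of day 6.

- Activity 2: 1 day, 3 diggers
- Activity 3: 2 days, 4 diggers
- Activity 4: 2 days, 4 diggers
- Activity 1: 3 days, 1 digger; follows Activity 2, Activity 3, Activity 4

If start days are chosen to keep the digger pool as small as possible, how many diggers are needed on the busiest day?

8

Early-start (Activity 2@1, Activity 3@1, Activity 4@1, Activity 1@3) gives peak 11: d1:11  d2:8  d3:1  d4:1  d5:1  d6:0.
Shift Activity 4→2, Activity 1→4.
Schedule Activity 2@1, Activity 3@1, Activity 4@2, Activity 1@4: d1:7  d2:8  d3:4  d4:1  d5:1  d6:1 — peak 8.
No arrangement of the 14 feasible schedules does better.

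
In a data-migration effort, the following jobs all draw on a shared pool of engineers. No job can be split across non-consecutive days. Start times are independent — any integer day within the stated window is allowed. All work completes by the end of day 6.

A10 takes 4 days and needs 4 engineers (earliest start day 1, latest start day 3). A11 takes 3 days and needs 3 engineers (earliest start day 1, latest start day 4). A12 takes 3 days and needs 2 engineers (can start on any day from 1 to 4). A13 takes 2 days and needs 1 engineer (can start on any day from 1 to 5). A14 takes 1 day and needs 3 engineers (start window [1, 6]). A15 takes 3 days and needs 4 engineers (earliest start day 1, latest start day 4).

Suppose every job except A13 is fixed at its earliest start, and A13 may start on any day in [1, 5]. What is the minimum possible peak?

A13@1: d1:17  d2:14  d3:13  d4:4  d5:0  d6:0 → peak 17
A13@2: d1:16  d2:14  d3:14  d4:4  d5:0  d6:0 → peak 16
A13@3: d1:16  d2:13  d3:14  d4:5  d5:0  d6:0 → peak 16
A13@4: d1:16  d2:13  d3:13  d4:5  d5:1  d6:0 → peak 16
A13@5: d1:16  d2:13  d3:13  d4:4  d5:1  d6:1 → peak 16
Best is A13@2, peak 16.

16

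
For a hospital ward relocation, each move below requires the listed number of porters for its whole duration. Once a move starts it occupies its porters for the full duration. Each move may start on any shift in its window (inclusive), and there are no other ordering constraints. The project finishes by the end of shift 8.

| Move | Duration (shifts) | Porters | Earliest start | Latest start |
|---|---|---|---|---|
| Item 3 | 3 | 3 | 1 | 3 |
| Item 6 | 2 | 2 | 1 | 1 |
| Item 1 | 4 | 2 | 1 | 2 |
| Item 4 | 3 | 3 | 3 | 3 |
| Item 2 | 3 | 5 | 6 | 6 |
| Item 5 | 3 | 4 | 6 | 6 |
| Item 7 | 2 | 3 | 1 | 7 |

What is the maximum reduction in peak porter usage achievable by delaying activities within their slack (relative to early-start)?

Early-start peak: s1:10  s2:10  s3:8  s4:5  s5:3  s6:9  s7:9  s8:9 ⇒ 10.
Leveled (Item 3@1, Item 6@1, Item 1@1, Item 4@3, Item 2@6, Item 5@6, Item 7@4): s1:7  s2:7  s3:8  s4:8  s5:6  s6:9  s7:9  s8:9 ⇒ 9.
Reduction 10 − 9 = 1.

1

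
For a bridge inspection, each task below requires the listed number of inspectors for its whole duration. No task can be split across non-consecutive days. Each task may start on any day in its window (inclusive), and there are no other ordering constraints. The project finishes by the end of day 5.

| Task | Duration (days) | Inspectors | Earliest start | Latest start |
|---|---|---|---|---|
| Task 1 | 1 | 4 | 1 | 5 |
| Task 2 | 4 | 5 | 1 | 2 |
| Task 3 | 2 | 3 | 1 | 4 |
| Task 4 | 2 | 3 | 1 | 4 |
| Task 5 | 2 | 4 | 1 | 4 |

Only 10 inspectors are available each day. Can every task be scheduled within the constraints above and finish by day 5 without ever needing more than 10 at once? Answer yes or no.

The minimum achievable peak is 11; 10 < 11, so no feasible schedule stays within the cap.

no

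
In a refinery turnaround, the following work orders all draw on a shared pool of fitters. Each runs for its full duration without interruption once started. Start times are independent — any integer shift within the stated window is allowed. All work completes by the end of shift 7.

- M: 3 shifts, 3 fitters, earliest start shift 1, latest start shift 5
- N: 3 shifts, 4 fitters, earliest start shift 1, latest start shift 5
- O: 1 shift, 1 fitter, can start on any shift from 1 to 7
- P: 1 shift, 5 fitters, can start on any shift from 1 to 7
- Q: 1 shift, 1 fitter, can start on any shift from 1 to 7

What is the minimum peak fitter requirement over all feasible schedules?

Early-start (M@1, N@1, O@1, P@1, Q@1) gives peak 14: s1:14  s2:7  s3:7  s4:0  s5:0  s6:0  s7:0.
Shift N→4, P→7.
Schedule M@1, N@4, O@1, P@7, Q@1: s1:5  s2:3  s3:3  s4:4  s5:4  s6:4  s7:5 — peak 5.

5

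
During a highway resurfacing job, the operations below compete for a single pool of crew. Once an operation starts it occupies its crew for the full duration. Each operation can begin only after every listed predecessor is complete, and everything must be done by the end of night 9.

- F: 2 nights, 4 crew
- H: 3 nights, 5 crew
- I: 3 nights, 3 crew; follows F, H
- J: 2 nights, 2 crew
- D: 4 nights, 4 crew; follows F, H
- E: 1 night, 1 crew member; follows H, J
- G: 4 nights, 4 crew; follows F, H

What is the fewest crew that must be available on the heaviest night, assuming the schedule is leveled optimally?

11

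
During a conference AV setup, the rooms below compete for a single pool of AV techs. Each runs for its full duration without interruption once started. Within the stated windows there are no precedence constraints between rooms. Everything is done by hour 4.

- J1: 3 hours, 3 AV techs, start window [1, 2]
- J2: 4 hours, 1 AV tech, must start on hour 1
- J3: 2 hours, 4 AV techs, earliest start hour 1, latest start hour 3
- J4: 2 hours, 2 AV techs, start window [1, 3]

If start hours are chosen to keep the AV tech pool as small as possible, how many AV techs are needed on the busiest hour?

8

Early-start (J1@1, J2@1, J3@1, J4@1) gives peak 10: h1:10  h2:10  h3:4  h4:1.
Shift J4→3.
Schedule J1@1, J2@1, J3@1, J4@3: h1:8  h2:8  h3:6  h4:3 — peak 8.
No arrangement of the 18 feasible schedules does better.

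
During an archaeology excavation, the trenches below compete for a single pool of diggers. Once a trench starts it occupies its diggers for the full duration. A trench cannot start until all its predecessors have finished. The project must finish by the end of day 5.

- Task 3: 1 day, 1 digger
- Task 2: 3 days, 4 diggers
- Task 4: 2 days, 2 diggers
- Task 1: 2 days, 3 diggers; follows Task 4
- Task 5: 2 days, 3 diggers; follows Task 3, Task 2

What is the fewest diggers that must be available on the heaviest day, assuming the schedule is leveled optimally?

Early-start (Task 3@1, Task 2@1, Task 4@1, Task 1@3, Task 5@4) gives peak 7: d1:7  d2:6  d3:7  d4:6  d5:3.
Shift Task 4→2, Task 1→4.
Schedule Task 3@1, Task 2@1, Task 4@2, Task 1@4, Task 5@4: d1:5  d2:6  d3:6  d4:6  d5:6 — peak 6.
Total digger-days = 29 over 5 days ⇒ peak ≥ ⌈29/5⌉ = 6, so 6 is optimal.

6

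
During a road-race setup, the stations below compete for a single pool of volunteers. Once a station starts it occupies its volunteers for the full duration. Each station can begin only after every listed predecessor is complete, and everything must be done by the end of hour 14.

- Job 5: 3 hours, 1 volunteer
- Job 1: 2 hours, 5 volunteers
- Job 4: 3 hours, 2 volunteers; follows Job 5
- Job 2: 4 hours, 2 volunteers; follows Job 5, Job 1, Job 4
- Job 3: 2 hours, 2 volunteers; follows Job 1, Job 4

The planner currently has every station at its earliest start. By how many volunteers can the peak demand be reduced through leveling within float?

Early-start peak: h1:6  h2:6  h3:1  h4:2  h5:2  h6:2  h7:4  h8:4  h9:2  h10:2  h11:0  h12:0  h13:0  h14:0 ⇒ 6.
Leveled (Job 5@1, Job 1@4, Job 4@6, Job 2@9, Job 3@9): h1:1  h2:1  h3:1  h4:5  h5:5  h6:2  h7:2  h8:2  h9:4  h10:4  h11:2  h12:2  h13:0  h14:0 ⇒ 5.
Reduction 6 − 5 = 1.

1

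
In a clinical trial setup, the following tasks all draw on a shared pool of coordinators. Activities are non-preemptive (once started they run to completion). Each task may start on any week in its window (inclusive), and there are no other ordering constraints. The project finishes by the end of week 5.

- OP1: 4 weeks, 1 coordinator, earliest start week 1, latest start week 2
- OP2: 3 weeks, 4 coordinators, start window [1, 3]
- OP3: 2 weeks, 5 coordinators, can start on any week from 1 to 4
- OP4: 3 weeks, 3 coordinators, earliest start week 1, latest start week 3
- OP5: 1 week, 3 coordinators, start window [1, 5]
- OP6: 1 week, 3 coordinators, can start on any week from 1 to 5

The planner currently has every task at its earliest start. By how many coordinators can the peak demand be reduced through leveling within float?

10

Early-start peak: w1:19  w2:13  w3:8  w4:1  w5:0 ⇒ 19.
Leveled (OP1@1, OP2@1, OP3@4, OP4@1, OP5@4, OP6@5): w1:8  w2:8  w3:8  w4:9  w5:8 ⇒ 9.
Reduction 19 − 9 = 10.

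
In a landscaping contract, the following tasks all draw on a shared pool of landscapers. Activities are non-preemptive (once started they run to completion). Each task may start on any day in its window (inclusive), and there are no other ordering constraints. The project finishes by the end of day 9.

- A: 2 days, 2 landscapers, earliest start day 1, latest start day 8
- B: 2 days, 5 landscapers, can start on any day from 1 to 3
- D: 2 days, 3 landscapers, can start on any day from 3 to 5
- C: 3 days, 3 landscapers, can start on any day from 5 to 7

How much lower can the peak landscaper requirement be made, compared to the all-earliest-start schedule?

Early-start peak: d1:7  d2:7  d3:3  d4:3  d5:3  d6:3  d7:3  d8:0  d9:0 ⇒ 7.
Leveled (A@1, B@3, D@5, C@7): d1:2  d2:2  d3:5  d4:5  d5:3  d6:3  d7:3  d8:3  d9:3 ⇒ 5.
Reduction 7 − 5 = 2.

2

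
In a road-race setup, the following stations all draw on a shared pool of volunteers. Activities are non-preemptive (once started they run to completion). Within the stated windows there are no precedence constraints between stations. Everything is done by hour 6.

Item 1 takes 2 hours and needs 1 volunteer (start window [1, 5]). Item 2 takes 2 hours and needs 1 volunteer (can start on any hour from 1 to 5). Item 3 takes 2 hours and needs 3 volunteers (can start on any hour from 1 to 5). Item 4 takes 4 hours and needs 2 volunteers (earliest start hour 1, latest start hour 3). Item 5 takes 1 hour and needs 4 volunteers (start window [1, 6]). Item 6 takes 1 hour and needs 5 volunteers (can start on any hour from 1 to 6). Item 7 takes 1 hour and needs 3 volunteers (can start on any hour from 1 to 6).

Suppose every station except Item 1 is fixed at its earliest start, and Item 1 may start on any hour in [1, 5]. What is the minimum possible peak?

Item 1@1: h1:19  h2:7  h3:2  h4:2  h5:0  h6:0 → peak 19
Item 1@2: h1:18  h2:7  h3:3  h4:2  h5:0  h6:0 → peak 18
Item 1@3: h1:18  h2:6  h3:3  h4:3  h5:0  h6:0 → peak 18
Item 1@4: h1:18  h2:6  h3:2  h4:3  h5:1  h6:0 → peak 18
Item 1@5: h1:18  h2:6  h3:2  h4:2  h5:1  h6:1 → peak 18
Best is Item 1@2, peak 18.

18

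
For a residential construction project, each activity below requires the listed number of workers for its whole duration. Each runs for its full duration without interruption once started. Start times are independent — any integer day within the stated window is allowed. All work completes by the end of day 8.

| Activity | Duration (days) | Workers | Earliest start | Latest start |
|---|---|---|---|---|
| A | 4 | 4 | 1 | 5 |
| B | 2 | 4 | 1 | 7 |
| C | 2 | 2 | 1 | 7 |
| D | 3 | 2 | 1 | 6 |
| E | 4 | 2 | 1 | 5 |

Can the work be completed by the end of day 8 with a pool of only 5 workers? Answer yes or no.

Total worker-days = 42; over 8 days the average is 42/8 > 5, so some day must exceed 5.

no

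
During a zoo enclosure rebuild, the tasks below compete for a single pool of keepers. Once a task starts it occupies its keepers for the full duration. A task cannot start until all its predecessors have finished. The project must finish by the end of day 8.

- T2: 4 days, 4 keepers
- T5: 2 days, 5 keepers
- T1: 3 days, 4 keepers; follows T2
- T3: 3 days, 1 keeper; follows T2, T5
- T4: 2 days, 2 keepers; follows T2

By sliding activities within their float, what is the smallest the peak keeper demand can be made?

9

Schedule T2@1, T5@1, T1@5, T3@5, T4@5: d1:9  d2:9  d3:4  d4:4  d5:7  d6:7  d7:5  d8:0 — peak 9.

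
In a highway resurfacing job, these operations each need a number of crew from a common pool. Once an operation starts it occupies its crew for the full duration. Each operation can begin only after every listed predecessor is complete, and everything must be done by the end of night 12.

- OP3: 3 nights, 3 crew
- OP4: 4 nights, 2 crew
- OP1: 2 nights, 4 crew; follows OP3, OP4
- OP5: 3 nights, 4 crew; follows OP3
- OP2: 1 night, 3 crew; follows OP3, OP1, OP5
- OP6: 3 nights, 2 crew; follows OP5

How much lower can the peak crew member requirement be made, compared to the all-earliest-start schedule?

Early-start peak: n1:5  n2:5  n3:5  n4:6  n5:8  n6:8  n7:5  n8:2  n9:2  n10:0  n11:0  n12:0 ⇒ 8.
Leveled (OP3@1, OP4@1, OP1@5, OP5@7, OP2@10, OP6@10): n1:5  n2:5  n3:5  n4:2  n5:4  n6:4  n7:4  n8:4  n9:4  n10:5  n11:2  n12:2 ⇒ 5.
Reduction 8 − 5 = 3.

3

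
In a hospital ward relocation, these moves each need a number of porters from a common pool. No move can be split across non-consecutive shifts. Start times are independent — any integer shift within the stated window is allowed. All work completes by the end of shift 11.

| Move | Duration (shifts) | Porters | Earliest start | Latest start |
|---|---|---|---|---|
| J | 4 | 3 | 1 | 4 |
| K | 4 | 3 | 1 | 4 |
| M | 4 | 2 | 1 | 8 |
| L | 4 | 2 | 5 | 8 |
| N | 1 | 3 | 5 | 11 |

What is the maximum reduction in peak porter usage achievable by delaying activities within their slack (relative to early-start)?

Early-start peak: s1:8  s2:8  s3:8  s4:8  s5:5  s6:2  s7:2  s8:2  s9:0  s10:0  s11:0 ⇒ 8.
Leveled (J@1, K@1, M@5, L@5, N@9): s1:6  s2:6  s3:6  s4:6  s5:4  s6:4  s7:4  s8:4  s9:3  s10:0  s11:0 ⇒ 6.
Reduction 8 − 6 = 2.

2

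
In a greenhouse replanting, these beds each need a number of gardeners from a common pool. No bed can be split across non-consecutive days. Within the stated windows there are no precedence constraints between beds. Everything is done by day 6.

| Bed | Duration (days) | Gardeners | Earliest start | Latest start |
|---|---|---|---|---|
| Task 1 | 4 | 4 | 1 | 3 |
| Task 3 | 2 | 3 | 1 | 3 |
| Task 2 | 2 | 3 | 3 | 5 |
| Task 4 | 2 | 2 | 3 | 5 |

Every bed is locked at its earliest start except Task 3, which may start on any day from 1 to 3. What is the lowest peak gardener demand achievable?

Task 3@1: d1:7  d2:7  d3:9  d4:9  d5:0  d6:0 → peak 9
Task 3@2: d1:4  d2:7  d3:12  d4:9  d5:0  d6:0 → peak 12
Task 3@3: d1:4  d2:4  d3:12  d4:12  d5:0  d6:0 → peak 12
Best is Task 3@1, peak 9.

9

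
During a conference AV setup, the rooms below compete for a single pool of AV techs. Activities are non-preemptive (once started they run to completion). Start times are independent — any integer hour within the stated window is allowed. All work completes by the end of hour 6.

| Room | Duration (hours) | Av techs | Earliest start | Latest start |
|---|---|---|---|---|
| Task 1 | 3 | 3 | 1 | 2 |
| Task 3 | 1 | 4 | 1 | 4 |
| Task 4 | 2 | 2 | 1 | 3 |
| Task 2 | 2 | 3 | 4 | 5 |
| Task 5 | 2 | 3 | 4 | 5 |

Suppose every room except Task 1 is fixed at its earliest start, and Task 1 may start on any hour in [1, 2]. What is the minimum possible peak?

Task 1@1: h1:9  h2:5  h3:3  h4:6  h5:6  h6:0 → peak 9
Task 1@2: h1:6  h2:5  h3:3  h4:9  h5:6  h6:0 → peak 9
Best is Task 1@1, peak 9.

9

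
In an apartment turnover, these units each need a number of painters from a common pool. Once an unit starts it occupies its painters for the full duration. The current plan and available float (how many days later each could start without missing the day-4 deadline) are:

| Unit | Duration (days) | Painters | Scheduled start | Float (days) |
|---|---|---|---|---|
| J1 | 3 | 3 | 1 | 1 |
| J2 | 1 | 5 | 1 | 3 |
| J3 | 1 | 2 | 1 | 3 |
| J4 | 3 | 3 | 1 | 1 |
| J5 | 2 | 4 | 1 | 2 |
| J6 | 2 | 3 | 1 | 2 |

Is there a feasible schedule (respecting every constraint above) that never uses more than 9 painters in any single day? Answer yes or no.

Total painter-days = 39; over 4 days the average is 39/4 > 9, so some day must exceed 9.

no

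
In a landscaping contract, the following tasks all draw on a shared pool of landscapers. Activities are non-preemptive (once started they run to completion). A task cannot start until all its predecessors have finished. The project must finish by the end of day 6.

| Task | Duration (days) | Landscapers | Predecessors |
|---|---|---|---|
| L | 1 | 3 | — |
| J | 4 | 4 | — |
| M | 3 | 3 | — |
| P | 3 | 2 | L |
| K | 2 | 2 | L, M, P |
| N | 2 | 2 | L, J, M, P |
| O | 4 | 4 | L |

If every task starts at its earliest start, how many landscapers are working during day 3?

At early start, day 3 has: J, M, P, O.
Demand: 4 + 3 + 2 + 4 = 13.

13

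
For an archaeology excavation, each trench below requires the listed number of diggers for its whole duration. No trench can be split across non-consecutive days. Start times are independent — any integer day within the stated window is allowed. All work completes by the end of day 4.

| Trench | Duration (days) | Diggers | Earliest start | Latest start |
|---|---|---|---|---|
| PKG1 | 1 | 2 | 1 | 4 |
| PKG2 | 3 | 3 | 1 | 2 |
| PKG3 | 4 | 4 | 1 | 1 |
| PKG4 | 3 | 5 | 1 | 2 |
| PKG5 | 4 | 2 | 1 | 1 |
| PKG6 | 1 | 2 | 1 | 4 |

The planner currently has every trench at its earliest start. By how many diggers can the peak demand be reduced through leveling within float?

4

Early-start peak: d1:18  d2:14  d3:14  d4:6 ⇒ 18.
Leveled (PKG1@1, PKG2@1, PKG3@1, PKG4@2, PKG5@1, PKG6@1): d1:13  d2:14  d3:14  d4:11 ⇒ 14.
Reduction 18 − 14 = 4.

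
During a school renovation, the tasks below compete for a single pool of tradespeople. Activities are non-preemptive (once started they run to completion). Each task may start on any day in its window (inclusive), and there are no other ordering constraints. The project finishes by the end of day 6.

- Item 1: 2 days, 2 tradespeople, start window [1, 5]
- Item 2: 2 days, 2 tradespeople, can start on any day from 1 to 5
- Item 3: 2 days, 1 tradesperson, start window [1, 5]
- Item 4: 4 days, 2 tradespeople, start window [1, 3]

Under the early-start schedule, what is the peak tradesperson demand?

Early-start schedule: Item 1@1, Item 2@1, Item 3@1, Item 4@1.
Load per day: day 1: 7, day 2: 7, day 3: 2, day 4: 2, day 5: 0, day 6: 0.
Peak is 7.

7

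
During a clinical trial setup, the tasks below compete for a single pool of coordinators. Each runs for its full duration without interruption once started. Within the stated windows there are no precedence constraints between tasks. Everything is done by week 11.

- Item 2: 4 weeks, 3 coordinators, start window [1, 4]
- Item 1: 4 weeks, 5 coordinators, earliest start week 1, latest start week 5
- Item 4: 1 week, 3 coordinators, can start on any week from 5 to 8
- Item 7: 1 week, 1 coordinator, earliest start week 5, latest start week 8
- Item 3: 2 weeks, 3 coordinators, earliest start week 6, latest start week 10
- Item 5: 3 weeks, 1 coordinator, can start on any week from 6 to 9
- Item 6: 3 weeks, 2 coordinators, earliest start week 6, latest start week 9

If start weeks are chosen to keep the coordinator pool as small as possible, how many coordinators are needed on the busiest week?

8

Schedule Item 2@1, Item 1@1, Item 4@5, Item 7@5, Item 3@6, Item 5@6, Item 6@6: w1:8  w2:8  w3:8  w4:8  w5:4  w6:6  w7:6  w8:3  w9:0  w10:0  w11:0 — peak 8.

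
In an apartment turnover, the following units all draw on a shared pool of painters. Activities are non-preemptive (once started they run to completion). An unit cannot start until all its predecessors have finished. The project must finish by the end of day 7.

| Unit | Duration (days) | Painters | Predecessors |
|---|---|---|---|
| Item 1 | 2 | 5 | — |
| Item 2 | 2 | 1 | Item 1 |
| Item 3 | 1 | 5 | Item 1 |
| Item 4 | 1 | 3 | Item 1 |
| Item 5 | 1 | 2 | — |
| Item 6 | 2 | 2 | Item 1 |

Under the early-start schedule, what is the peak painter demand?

Early-start schedule: Item 1@1, Item 2@3, Item 3@3, Item 4@3, Item 5@1, Item 6@3.
Load per day: day 1: 7, day 2: 5, day 3: 11, day 4: 3, day 5: 0, day 6: 0, day 7: 0.
Peak is 11.

11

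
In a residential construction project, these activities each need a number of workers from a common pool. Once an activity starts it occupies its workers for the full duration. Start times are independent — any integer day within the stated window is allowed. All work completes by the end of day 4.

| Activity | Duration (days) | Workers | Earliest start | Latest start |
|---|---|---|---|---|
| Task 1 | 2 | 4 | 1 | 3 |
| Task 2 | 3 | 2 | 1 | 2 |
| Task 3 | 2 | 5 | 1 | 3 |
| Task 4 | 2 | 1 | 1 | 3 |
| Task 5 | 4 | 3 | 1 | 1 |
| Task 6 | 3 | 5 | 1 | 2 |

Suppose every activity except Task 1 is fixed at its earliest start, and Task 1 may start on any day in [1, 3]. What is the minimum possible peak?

Task 1@1: d1:20  d2:20  d3:10  d4:3 → peak 20
Task 1@2: d1:16  d2:20  d3:14  d4:3 → peak 20
Task 1@3: d1:16  d2:16  d3:14  d4:7 → peak 16
Best is Task 1@3, peak 16.

16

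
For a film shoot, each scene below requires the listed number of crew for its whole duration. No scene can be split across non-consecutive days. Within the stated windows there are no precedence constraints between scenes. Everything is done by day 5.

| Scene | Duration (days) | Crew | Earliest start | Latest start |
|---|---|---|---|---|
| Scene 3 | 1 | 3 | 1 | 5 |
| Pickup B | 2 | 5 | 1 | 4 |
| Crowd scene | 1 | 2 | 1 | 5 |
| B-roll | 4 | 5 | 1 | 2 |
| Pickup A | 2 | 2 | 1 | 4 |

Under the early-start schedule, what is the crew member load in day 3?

5

At early start, day 3 has: B-roll.
Demand: 5 = 5.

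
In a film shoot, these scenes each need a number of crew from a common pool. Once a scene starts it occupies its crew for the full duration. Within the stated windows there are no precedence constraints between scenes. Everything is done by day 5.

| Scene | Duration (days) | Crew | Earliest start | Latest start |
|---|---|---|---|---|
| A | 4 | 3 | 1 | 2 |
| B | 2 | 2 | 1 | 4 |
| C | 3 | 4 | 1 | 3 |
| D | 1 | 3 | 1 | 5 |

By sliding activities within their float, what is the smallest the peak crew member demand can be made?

7

Early-start (A@1, B@1, C@1, D@1) gives peak 12: d1:12  d2:9  d3:7  d4:3  d5:0.
Shift C→3, D→5.
Schedule A@1, B@1, C@3, D@5: d1:5  d2:5  d3:7  d4:7  d5:7 — peak 7.
Total crew member-days = 31 over 5 days ⇒ peak ≥ ⌈31/5⌉ = 7, so 7 is optimal.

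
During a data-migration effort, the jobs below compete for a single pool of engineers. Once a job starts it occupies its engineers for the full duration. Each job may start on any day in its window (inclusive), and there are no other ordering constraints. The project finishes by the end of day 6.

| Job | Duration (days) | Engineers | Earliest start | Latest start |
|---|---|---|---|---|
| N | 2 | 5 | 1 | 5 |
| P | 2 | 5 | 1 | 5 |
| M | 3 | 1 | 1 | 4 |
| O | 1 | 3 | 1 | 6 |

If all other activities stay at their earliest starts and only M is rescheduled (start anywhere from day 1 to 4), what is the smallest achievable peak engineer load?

13

M@1: d1:14  d2:11  d3:1  d4:0  d5:0  d6:0 → peak 14
M@2: d1:13  d2:11  d3:1  d4:1  d5:0  d6:0 → peak 13
M@3: d1:13  d2:10  d3:1  d4:1  d5:1  d6:0 → peak 13
M@4: d1:13  d2:10  d3:0  d4:1  d5:1  d6:1 → peak 13
Best is M@2, peak 13.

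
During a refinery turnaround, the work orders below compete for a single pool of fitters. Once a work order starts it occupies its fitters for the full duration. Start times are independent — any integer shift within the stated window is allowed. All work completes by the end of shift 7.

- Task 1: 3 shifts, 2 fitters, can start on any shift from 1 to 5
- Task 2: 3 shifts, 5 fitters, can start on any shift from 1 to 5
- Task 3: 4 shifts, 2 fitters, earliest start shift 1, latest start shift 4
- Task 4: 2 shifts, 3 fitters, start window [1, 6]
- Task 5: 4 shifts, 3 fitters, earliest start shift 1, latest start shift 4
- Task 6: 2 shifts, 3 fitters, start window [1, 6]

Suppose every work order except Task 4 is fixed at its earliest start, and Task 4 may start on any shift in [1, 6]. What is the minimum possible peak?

15

Task 4@1: s1:18  s2:18  s3:12  s4:5  s5:0  s6:0  s7:0 → peak 18
Task 4@2: s1:15  s2:18  s3:15  s4:5  s5:0  s6:0  s7:0 → peak 18
Task 4@3: s1:15  s2:15  s3:15  s4:8  s5:0  s6:0  s7:0 → peak 15
Task 4@4: s1:15  s2:15  s3:12  s4:8  s5:3  s6:0  s7:0 → peak 15
Task 4@5: s1:15  s2:15  s3:12  s4:5  s5:3  s6:3  s7:0 → peak 15
Task 4@6: s1:15  s2:15  s3:12  s4:5  s5:0  s6:3  s7:3 → peak 15
Best is Task 4@3, peak 15.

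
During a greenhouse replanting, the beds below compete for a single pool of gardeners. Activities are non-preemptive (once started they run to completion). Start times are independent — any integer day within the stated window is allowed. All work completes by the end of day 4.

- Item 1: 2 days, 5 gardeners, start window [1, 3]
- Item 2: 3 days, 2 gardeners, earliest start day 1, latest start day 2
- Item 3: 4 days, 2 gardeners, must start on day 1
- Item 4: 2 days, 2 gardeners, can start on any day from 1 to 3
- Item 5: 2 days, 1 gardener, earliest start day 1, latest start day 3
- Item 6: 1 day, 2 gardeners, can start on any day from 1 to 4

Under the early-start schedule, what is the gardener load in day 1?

14

At early start, day 1 has: Item 1, Item 2, Item 3, Item 4, Item 5, Item 6.
Demand: 5 + 2 + 2 + 2 + 1 + 2 = 14.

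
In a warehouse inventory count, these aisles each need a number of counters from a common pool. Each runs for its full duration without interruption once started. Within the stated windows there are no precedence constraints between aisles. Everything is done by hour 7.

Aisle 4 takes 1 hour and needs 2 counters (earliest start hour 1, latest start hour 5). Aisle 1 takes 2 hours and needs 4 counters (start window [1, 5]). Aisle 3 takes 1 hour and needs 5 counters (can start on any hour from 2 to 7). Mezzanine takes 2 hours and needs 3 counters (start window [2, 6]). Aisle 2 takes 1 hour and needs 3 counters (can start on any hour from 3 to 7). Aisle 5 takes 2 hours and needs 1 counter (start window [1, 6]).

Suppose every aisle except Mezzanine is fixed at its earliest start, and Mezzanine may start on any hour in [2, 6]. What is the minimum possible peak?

Mezzanine@2: h1:7  h2:13  h3:6  h4:0  h5:0  h6:0  h7:0 → peak 13
Mezzanine@3: h1:7  h2:10  h3:6  h4:3  h5:0  h6:0  h7:0 → peak 10
Mezzanine@4: h1:7  h2:10  h3:3  h4:3  h5:3  h6:0  h7:0 → peak 10
Mezzanine@5: h1:7  h2:10  h3:3  h4:0  h5:3  h6:3  h7:0 → peak 10
Mezzanine@6: h1:7  h2:10  h3:3  h4:0  h5:0  h6:3  h7:3 → peak 10
Best is Mezzanine@3, peak 10.

10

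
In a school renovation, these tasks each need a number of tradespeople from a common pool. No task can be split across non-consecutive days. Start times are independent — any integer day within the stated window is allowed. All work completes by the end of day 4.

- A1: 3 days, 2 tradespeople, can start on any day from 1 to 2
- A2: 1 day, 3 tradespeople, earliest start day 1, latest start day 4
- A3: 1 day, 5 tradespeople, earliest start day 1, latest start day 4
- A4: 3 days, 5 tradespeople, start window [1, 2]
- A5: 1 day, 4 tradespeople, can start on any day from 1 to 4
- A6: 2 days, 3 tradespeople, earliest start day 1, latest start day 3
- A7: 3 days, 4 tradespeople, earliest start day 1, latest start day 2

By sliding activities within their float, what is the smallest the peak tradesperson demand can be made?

14

Early-start (A1@1, A2@1, A3@1, A4@1, A5@1, A6@1, A7@1) gives peak 26: d1:26  d2:14  d3:11  d4:0.
Shift A4→2, A6→2, A7→2.
Schedule A1@1, A2@1, A3@1, A4@2, A5@1, A6@2, A7@2: d1:14  d2:14  d3:14  d4:9 — peak 14.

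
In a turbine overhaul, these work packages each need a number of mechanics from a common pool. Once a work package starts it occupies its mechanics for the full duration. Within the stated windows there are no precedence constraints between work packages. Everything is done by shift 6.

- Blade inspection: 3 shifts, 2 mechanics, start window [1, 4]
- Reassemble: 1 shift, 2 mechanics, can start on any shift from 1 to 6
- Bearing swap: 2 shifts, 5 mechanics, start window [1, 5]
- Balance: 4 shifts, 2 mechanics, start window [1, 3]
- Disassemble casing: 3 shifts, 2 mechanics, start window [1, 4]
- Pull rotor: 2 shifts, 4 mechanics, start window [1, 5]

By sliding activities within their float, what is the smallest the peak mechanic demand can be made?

8

Early-start (Blade inspection@1, Reassemble@1, Bearing swap@1, Balance@1, Disassemble casing@1, Pull rotor@1) gives peak 17: s1:17  s2:15  s3:6  s4:2  s5:0  s6:0.
Shift Bearing swap→5, Disassemble casing→4, Pull rotor→2.
Schedule Blade inspection@1, Reassemble@1, Bearing swap@5, Balance@1, Disassemble casing@4, Pull rotor@2: s1:6  s2:8  s3:8  s4:4  s5:7  s6:7 — peak 8.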